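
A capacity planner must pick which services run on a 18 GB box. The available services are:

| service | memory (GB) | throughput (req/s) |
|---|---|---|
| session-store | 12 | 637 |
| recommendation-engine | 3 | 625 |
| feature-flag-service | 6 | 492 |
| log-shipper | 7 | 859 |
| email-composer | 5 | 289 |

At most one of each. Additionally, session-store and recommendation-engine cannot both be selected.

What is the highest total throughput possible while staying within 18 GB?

Recommendation-engine + feature-flag-service + log-shipper uses 16 of the 18 GB and totals 1976.
Nothing else feasible within 18 GB beats 1976.

1976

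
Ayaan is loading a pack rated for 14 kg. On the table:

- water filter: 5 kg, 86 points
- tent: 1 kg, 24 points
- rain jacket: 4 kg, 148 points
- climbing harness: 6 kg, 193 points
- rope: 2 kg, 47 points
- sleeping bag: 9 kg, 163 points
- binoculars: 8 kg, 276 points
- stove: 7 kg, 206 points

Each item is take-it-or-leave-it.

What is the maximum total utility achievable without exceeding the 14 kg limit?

471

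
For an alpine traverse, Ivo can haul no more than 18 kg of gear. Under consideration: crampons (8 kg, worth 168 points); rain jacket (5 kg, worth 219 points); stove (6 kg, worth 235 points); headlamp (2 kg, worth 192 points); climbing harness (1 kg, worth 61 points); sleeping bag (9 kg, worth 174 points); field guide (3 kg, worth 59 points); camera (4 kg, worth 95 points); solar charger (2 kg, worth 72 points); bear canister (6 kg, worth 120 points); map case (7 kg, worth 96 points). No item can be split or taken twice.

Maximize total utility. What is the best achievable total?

Greedy by ratio would take rain jacket + stove + headlamp + climbing harness + solar charger: 16 kg used, total 779.
Dropping solar charger frees 2 kg; slotting in camera (4 kg) lifts the total to 802 at 18 kg.
That's the maximum — no swap from here does better than 802.

802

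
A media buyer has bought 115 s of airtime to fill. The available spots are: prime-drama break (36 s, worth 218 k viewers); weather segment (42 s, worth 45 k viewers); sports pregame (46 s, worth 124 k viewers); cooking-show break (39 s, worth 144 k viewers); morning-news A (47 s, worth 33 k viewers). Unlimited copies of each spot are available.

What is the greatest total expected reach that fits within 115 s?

Ranking by ratio (expected reach/s): prime-drama break 6.06, cooking-show break 3.69, sports pregame 2.70, weather segment 1.07.
Best packing: 3×prime-drama break — 108 s, 654 total.
No other feasible combination exceeds 654.

654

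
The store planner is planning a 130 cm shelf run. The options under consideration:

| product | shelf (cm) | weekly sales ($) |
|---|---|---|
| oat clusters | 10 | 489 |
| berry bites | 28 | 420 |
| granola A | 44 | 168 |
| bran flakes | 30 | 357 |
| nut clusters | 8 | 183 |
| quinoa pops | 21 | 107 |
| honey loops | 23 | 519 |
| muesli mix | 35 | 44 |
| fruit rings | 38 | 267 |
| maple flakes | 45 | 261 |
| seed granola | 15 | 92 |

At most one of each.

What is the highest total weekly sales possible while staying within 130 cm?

Ranking by ratio (weekly sales/cm): oat clusters 48.90, nut clusters 22.88, honey loops 22.57.
A density-first pass picks oat clusters + berry bites + bran flakes + nut clusters + honey loops + seed granola — 2060 at 114 cm.
The 15 cm tied up in seed granola is better spent on quinoa pops — total rises to 2075 (120 cm).
Runner-up oat clusters + berry bites + bran flakes + nut clusters + honey loops + seed granola tops out at 2060.

2075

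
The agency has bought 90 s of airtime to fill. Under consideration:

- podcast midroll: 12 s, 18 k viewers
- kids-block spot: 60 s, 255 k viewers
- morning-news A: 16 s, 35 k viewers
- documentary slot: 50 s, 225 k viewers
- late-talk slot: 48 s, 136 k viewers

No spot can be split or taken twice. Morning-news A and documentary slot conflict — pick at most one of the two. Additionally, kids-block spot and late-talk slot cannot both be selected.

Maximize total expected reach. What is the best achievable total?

Best packing: podcast midroll + kids-block spot + morning-news A — 88 s, 308 total.
Every other selection either busts 90 s or breaks a pairing rule or fails to beat 308.

308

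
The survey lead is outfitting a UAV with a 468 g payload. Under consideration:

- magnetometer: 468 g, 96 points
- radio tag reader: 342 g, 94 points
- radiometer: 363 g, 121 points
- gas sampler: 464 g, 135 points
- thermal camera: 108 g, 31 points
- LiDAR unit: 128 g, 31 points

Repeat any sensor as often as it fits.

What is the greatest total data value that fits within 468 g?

135

The ratio heuristic lands on radiometer (121) but leaves 105 g idle.
Dropping radiometer frees 363 g; slotting in gas sampler (464 g) lifts the total to 135 at 464 g.
The spare 4 g is too small for any remaining sensor, and no exchange beats 135.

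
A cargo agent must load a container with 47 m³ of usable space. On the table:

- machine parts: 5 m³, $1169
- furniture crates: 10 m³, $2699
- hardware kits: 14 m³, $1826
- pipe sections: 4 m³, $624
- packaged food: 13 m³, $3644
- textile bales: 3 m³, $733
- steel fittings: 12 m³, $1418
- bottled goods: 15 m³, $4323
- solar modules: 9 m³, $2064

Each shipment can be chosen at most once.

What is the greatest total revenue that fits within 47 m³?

12730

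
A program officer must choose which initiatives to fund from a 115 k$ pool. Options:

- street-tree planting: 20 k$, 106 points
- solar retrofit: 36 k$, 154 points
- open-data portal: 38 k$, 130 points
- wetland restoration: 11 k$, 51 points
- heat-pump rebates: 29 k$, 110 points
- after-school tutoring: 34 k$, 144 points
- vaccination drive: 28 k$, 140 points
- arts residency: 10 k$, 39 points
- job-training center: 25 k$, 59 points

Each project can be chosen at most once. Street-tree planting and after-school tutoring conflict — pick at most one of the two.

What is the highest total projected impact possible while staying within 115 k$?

Density check — street-tree planting 5.30, vaccination drive 5.00, wetland restoration 4.64, solar retrofit 4.28 are the best per k$.
Taking the top-ratio projects first gives street-tree planting + solar retrofit + wetland restoration + vaccination drive + arts residency for 490 (105 k$).
Replace wetland restoration and arts residency with heat-pump rebates: the trade gains 20 net, giving 510 at 113 k$.
Nothing else feasible within 115 k$ beats 510.

510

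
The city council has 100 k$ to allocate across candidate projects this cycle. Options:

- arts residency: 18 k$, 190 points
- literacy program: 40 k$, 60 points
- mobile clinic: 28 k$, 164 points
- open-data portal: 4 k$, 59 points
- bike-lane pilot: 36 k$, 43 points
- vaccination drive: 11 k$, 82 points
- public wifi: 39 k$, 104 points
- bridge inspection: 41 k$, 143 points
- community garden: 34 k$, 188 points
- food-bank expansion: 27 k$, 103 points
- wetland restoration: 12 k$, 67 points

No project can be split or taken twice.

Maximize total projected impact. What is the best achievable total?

Greedy by ratio would take arts residency + mobile clinic + open-data portal + vaccination drive + food-bank expansion + wetland restoration: 100 k$ used, total 665.
Replace food-bank expansion and wetland restoration with community garden: the trade gains 18 net, giving 683 at 95 k$.
The closest alternative, arts residency + mobile clinic + open-data portal + community garden + wetland restoration, reaches only 668.

683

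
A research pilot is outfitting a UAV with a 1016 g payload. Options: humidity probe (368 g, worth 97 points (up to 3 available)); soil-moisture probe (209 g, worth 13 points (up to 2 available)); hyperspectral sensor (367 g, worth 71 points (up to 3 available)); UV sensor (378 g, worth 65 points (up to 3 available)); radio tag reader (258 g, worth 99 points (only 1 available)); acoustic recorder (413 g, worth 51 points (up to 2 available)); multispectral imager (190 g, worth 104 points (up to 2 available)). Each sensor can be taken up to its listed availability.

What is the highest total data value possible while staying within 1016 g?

404

Ranking by ratio (data value/g): multispectral imager 0.55, radio tag reader 0.38, humidity probe 0.26, hyperspectral sensor 0.19.
Humidity probe + radio tag reader + 2×multispectral imager uses 1006 of the 1016 g and totals 404.
That's the maximum — no swap from here does better than 404.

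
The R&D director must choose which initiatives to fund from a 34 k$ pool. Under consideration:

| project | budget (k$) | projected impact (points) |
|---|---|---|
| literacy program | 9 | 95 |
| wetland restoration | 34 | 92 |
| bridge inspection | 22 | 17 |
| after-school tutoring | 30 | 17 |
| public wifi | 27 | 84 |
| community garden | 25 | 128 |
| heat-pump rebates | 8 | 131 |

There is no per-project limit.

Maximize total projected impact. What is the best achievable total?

4×heat-pump rebates uses 32 of the 34 k$ and totals 524.
That's the maximum — no swap from here does better than 524.

524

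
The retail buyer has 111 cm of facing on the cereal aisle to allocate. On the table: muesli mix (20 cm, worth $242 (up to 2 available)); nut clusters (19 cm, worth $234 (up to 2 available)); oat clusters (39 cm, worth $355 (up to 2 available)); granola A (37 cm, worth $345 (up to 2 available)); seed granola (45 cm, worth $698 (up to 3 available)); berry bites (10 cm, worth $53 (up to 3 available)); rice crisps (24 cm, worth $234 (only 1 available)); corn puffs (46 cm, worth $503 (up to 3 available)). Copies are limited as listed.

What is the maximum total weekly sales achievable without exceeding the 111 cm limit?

1638

Greedy by ratio would take nut clusters + 2×seed granola: 109 cm used, total 1630.
Dropping nut clusters frees 19 cm; slotting in muesli mix (20 cm) lifts the total to 1638 at 110 cm.
Nothing else within 111 cm beats 1638.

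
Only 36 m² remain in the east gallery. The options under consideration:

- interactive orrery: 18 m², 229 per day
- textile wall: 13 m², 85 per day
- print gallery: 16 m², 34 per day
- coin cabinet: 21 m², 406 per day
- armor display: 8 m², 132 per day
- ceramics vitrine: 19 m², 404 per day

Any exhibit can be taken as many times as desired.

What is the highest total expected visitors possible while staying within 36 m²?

2×armor display + ceramics vitrine uses 35 of the 36 m² and totals 668.

668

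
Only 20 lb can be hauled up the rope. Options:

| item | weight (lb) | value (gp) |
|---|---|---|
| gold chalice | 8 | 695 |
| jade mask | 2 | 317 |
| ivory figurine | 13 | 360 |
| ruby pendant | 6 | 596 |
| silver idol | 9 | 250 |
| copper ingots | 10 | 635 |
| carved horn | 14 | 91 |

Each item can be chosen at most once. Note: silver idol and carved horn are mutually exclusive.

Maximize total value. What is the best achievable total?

The ratio heuristic lands on gold chalice + jade mask + ruby pendant (1608) but leaves 4 lb idle.
Dropping ruby pendant frees 6 lb; slotting in copper ingots (10 lb) lifts the total to 1647 at 20 lb.
The closest alternative, gold chalice + jade mask + ruby pendant, reaches only 1608.

1647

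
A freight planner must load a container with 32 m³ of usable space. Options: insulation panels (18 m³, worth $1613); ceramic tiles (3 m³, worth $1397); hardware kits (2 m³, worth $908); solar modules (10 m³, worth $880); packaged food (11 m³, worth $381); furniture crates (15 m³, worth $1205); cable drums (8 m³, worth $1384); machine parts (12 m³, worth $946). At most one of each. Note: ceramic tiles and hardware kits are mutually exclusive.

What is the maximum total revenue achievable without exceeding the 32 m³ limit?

4394

Taking insulation panels + ceramic tiles + cable drums: 29 m³ used, 4394 in revenue.
Runner-up hardware kits + solar modules + cable drums + machine parts tops out at 4118.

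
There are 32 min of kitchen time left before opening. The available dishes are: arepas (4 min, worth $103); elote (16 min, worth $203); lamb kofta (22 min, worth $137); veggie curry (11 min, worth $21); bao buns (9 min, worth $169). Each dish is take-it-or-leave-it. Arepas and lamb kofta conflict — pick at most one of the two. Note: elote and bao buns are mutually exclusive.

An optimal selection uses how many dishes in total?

3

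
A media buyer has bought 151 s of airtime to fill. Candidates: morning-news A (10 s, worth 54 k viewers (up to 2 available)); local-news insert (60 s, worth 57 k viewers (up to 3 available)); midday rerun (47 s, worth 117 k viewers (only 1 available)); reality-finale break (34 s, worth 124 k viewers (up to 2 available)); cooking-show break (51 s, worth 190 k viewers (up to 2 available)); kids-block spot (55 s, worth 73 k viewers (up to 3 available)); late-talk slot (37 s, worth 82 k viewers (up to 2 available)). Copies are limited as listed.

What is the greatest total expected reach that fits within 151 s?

558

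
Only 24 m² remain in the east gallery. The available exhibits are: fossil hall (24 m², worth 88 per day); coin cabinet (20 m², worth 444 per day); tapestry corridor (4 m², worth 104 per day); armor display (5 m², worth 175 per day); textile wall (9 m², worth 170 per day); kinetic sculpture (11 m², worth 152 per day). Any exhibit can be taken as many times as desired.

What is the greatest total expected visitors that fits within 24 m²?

Tapestry corridor + 4×armor display uses 24 of the 24 m² and totals 804.
No other feasible combination exceeds 804.

804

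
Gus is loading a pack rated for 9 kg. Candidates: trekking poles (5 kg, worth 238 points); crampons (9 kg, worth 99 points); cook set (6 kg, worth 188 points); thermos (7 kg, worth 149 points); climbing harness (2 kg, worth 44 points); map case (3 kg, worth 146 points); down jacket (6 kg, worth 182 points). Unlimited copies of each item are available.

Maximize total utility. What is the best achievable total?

438

Best packing: 3×map case — 9 kg, 438 total.
That's the maximum — no swap from here does better than 438.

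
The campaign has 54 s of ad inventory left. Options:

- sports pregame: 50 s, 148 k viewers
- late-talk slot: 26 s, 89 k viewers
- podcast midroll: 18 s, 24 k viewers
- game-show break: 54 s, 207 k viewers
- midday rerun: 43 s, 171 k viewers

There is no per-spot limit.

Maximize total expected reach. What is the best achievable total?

207

Greedy by ratio would take midday rerun: 43 s used, total 171.
The 43 s tied up in midday rerun is better spent on game-show break — total rises to 207 (54 s).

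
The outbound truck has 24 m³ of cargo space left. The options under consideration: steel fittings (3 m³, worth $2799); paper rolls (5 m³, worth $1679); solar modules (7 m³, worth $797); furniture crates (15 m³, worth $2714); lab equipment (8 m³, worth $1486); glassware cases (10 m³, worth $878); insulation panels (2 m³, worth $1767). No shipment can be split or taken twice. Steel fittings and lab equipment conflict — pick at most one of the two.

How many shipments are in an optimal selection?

Optimal total is 7280.
One optimal bundle: steel fittings + furniture crates + insulation panels (20 m³).
Any selection reaching 7280 contains exactly 3 shipments.

3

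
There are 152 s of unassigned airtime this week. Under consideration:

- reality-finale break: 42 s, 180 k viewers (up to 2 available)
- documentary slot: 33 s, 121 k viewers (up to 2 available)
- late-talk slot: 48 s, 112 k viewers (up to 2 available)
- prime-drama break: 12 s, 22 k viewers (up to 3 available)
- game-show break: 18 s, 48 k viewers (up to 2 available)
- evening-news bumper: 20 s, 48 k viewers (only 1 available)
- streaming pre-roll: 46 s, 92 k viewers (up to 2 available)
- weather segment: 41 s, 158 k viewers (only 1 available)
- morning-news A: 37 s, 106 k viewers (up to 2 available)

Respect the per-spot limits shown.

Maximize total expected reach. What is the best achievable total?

602

Taking the top-ratio spots first gives 2×reality-finale break + game-show break + weather segment for 566 (143 s).
The 59 s tied up in game-show break and weather segment is better spent on 2×documentary slot — total rises to 602 (150 s).
Every other selection either busts 152 s or exceeds an availability limit or fails to beat 602.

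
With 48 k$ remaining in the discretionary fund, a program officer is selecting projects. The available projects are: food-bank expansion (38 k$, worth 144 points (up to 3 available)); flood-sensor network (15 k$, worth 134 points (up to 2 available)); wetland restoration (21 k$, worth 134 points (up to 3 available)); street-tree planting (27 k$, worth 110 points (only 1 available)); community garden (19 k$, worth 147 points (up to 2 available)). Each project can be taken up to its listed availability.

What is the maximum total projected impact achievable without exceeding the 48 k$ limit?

Density check — flood-sensor network 8.93, community garden 7.74, wetland restoration 6.38, street-tree planting 4.07 are the best per k$.
Filling by ratio: 2×flood-sensor network for 268, with 18 k$ left unused.
Dropping 2×flood-sensor network frees 30 k$; slotting in 2×community garden (38 k$) lifts the total to 294 at 38 k$.

294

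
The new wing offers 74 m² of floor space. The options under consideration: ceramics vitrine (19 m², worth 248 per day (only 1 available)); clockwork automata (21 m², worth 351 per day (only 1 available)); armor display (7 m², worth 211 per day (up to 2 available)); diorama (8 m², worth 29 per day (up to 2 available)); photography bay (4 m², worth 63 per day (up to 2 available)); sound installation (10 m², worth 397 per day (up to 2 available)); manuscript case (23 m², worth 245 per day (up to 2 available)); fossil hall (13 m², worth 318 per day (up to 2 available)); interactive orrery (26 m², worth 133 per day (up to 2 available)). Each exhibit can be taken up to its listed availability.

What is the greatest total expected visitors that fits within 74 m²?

1992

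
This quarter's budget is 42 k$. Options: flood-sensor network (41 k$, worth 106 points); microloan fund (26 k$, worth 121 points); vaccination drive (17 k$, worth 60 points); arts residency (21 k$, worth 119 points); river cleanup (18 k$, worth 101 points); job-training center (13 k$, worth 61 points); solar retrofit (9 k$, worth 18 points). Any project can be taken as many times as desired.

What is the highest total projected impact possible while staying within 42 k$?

238

Density check — arts residency 5.67, river cleanup 5.61, job-training center 4.69, microloan fund 4.65 are the best per k$.
The ratio ordering already packs tightly: 2×arts residency, 42 k$, 238.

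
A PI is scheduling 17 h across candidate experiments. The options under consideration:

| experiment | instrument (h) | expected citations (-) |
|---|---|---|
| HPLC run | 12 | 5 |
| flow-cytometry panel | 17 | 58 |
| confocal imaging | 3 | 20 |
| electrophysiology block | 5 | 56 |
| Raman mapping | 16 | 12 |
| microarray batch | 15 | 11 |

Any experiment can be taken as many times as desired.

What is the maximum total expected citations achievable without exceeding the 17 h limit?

168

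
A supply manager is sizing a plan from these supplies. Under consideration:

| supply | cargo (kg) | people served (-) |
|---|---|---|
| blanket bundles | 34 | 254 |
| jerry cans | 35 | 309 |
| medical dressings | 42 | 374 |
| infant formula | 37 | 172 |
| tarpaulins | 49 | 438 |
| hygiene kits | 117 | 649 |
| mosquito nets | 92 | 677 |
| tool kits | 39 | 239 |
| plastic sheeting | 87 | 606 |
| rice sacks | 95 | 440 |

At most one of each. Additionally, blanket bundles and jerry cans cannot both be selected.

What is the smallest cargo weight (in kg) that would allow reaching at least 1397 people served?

176

Minimise kg subject to total people served ≥ 1397.
Taking jerry cans + tarpaulins + mosquito nets gives 1424 (≥ 1397) for 176 kg.
No combination under 176 kg hits 1397.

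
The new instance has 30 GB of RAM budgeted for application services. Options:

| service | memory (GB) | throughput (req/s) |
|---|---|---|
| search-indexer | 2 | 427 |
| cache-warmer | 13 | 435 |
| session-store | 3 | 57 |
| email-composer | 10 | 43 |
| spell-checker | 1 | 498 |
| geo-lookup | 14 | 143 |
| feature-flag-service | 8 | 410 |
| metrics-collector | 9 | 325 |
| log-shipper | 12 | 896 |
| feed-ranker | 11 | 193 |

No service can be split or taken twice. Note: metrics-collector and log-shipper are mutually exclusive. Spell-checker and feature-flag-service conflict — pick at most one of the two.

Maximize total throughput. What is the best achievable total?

2256

Taking search-indexer + cache-warmer + spell-checker + log-shipper: 28 GB used, 2256 in throughput.
Runner-up search-indexer + session-store + spell-checker + log-shipper + feed-ranker tops out at 2071.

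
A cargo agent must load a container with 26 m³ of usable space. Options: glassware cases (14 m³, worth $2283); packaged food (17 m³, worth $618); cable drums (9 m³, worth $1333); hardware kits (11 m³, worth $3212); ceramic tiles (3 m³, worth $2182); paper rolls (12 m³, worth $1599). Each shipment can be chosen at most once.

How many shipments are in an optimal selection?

3

The maximum revenue within 26 m³ is 6993.
For example hardware kits + ceramic tiles + paper rolls achieves it, using 26 m³.
Any selection reaching 6993 contains exactly 3 shipments.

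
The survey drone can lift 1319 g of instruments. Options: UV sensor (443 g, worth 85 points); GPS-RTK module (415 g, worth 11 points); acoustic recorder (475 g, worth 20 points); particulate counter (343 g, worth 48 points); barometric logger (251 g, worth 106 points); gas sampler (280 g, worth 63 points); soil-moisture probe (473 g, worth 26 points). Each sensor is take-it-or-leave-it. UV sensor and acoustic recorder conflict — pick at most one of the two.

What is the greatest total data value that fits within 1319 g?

302

Best packing: UV sensor + particulate counter + barometric logger + gas sampler — 1317 g, 302 total.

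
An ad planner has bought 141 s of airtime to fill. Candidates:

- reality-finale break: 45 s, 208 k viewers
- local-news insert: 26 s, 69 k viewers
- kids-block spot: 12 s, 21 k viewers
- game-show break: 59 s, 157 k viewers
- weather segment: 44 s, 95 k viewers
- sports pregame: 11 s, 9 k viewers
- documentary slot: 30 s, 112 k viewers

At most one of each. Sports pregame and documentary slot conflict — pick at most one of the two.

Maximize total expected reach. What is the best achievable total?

By expected reach per s: reality-finale break 4.62, documentary slot 3.73, game-show break 2.66 lead.
Best packing: reality-finale break + game-show break + documentary slot — 134 s, 477 total.
An exhaustive check of the 128 subsets confirms 477.

477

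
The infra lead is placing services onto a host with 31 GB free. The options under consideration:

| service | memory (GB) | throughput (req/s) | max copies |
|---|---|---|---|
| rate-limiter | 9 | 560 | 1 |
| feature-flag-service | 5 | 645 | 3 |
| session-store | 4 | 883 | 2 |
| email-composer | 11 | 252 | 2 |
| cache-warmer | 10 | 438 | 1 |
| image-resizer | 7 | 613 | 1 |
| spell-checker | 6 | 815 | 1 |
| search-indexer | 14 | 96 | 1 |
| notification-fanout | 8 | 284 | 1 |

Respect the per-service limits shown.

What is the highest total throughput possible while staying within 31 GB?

4516

3×feature-flag-service + 2×session-store + spell-checker uses 29 of the 31 GB and totals 4516.
The spare 2 GB is too small for any remaining service, and no exchange beats 4516.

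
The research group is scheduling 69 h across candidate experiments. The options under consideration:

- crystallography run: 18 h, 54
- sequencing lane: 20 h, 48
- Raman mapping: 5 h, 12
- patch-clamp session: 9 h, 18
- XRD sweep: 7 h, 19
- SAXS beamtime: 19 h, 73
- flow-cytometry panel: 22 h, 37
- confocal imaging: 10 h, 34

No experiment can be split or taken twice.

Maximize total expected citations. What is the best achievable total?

210

Ranking by ratio (expected citations/h): SAXS beamtime 3.84, confocal imaging 3.40, crystallography run 3.00.
The ratio ordering already packs tightly: crystallography run + Raman mapping + patch-clamp session + XRD sweep + SAXS beamtime + confocal imaging, 68 h, 210.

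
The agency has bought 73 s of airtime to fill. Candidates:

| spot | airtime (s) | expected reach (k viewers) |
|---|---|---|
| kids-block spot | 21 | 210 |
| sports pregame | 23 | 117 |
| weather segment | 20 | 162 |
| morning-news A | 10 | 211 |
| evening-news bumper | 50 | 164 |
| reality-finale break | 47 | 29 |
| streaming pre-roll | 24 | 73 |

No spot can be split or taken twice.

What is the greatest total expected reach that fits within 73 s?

Taking kids-block spot + weather segment + morning-news A: 51 s used, 583 in expected reach.
The spare 22 s is too small for any remaining spot, and no exchange beats 583.

583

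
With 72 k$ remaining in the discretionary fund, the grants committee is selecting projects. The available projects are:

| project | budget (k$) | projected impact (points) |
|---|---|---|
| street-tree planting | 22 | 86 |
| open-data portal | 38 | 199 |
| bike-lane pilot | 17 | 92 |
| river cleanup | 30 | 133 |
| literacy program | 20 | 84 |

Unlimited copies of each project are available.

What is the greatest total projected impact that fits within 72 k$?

383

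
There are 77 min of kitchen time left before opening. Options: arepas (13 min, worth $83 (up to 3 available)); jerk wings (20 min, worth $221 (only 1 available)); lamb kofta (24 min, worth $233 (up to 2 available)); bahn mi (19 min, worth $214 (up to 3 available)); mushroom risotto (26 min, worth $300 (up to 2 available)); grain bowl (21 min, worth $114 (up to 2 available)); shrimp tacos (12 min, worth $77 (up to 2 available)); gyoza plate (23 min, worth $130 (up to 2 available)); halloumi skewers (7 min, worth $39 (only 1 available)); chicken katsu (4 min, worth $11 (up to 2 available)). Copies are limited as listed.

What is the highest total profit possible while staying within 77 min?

Density check — mushroom risotto 11.54, bahn mi 11.26, jerk wings 11.05 are the best per min.
The ratio heuristic lands on bahn mi + 2×mushroom risotto + chicken katsu (825) but leaves 2 min idle.
Replace 2×mushroom risotto and chicken katsu with jerk wings + 2×bahn mi: the trade gains 38 net, giving 863 at 77 min.
Every other selection either busts 77 min or exceeds an availability limit or fails to beat 863.

863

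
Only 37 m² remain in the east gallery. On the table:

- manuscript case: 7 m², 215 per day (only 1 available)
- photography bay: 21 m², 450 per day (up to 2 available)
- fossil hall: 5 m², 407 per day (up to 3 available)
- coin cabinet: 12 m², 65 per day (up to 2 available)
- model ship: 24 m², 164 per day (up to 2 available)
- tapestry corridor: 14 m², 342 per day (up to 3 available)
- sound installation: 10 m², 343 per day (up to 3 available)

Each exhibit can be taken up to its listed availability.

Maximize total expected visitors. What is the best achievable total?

1907

By expected visitors per m²: fossil hall 81.40, sound installation 34.30, manuscript case 30.71 lead.
The ratio ordering already packs tightly: 3×fossil hall + 2×sound installation, 35 m², 1907.
The spare 2 m² is too small for any remaining exhibit, and no exchange beats 1907.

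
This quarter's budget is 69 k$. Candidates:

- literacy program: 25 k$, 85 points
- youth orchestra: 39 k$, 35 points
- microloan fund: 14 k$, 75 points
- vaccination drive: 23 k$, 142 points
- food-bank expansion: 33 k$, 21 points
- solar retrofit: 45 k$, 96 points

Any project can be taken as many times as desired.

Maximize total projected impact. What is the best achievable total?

426

Density check — vaccination drive 6.17, microloan fund 5.36, literacy program 3.40, solar retrofit 2.13 are the best per k$.
3×vaccination drive uses 69 of the 69 k$ and totals 426.
That's the maximum — no swap from here does better than 426.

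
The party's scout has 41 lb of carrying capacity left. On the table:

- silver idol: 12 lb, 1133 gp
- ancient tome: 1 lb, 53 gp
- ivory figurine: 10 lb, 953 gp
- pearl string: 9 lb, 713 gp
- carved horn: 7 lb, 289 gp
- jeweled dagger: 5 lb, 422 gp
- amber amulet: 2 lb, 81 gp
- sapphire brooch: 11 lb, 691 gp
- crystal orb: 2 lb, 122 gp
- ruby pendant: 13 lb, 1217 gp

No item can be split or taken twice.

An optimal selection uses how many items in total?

The maximum value within 41 lb is 3778.
For example silver idol + ancient tome + ivory figurine + jeweled dagger + ruby pendant achieves it, using 41 lb.
Any selection reaching 3778 contains exactly 5 items.

5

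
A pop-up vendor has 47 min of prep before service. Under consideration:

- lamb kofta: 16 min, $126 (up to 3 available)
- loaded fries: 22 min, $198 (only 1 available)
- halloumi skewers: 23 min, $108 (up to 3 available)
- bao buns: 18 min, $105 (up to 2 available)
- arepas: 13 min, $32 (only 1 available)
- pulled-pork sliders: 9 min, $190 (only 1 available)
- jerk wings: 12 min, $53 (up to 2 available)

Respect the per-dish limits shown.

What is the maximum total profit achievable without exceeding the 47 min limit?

514

Best packing: lamb kofta + loaded fries + pulled-pork sliders — 47 min, 514 total.
That's the maximum — no swap from here does better than 514.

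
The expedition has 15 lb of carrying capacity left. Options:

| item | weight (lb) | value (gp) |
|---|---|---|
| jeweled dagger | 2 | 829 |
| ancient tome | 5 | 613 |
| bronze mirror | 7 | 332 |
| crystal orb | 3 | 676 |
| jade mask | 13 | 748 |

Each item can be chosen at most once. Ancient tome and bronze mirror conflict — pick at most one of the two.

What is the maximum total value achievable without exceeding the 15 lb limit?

Jeweled dagger + ancient tome + crystal orb uses 10 of the 15 lb and totals 2118.
Every other selection either busts 15 lb or breaks a pairing rule or fails to beat 2118.

2118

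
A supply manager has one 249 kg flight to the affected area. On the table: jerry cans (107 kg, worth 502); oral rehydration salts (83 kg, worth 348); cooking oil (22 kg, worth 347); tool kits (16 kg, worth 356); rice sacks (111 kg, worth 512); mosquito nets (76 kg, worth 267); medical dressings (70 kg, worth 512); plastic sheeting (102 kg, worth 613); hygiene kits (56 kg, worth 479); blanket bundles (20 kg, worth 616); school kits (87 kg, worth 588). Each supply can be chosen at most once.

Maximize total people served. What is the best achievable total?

2551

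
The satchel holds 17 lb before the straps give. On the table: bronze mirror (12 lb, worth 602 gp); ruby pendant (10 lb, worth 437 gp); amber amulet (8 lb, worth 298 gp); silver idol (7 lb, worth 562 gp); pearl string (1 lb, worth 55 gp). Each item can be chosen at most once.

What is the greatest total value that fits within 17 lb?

Filling by ratio: amber amulet + silver idol + pearl string for 915, with 1 lb left unused.
Dropping amber amulet and pearl string frees 9 lb; slotting in ruby pendant (10 lb) lifts the total to 999 at 17 lb.
Runner-up amber amulet + silver idol + pearl string tops out at 915.

999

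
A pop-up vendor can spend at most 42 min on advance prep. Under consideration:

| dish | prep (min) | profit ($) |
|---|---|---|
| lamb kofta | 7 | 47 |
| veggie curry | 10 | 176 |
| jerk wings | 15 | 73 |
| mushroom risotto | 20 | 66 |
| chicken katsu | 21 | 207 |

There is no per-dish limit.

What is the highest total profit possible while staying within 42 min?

4×veggie curry uses 40 of the 42 min and totals 704.

704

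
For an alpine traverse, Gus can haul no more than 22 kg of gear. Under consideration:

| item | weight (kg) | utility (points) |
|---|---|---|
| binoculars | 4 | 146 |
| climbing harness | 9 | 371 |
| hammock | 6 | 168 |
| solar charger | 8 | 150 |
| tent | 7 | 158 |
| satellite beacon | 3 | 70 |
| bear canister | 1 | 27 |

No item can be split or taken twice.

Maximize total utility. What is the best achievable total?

A density-first pass picks binoculars + climbing harness + hammock + bear canister — 712 at 20 kg.
Dropping bear canister frees 1 kg; slotting in satellite beacon (3 kg) lifts the total to 755 at 22 kg.

755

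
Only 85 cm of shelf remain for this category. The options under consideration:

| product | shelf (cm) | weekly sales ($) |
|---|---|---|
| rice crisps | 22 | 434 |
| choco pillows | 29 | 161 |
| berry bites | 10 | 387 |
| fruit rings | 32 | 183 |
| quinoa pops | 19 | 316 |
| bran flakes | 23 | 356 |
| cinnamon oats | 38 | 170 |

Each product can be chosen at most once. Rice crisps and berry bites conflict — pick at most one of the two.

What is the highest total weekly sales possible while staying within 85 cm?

Taking berry bites + fruit rings + quinoa pops + bran flakes: 84 cm used, 1242 in weekly sales.

1242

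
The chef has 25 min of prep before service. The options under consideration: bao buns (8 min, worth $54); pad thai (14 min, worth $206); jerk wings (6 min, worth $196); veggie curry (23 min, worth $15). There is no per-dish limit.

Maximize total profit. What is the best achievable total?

Ranking by ratio (profit/min): jerk wings 32.67, pad thai 14.71, bao buns 6.75, veggie curry 0.65.
The ratio ordering already packs tightly: 4×jerk wings, 24 min, 784.

784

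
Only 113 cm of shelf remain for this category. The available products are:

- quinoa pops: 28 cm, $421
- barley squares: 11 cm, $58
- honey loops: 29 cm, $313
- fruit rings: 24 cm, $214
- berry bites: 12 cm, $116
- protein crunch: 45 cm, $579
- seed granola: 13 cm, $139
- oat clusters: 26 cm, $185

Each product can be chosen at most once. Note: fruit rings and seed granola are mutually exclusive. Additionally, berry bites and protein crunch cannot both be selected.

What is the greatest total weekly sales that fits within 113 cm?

1371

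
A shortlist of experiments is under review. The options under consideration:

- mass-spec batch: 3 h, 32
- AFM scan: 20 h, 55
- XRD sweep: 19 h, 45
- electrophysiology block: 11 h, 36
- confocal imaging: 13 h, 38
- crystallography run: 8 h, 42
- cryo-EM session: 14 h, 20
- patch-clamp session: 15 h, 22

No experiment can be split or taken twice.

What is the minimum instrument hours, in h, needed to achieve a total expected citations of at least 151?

41

Look for the lowest-instrument combination reaching 151.
mass-spec batch + XRD sweep + electrophysiology block + crystallography run reaches 155 using 41 h.
Any bundle with less than 41 h falls short of 151.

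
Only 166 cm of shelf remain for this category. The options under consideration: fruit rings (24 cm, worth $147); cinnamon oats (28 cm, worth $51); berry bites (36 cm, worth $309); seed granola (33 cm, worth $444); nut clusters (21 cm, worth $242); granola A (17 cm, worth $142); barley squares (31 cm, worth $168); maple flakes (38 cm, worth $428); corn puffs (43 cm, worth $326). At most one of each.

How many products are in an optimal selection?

5

Optimal total is 1608.
seed granola + nut clusters + barley squares + maple flakes + corn puffs hits 1608 at 166 cm.
Every optimal selection uses 5 products.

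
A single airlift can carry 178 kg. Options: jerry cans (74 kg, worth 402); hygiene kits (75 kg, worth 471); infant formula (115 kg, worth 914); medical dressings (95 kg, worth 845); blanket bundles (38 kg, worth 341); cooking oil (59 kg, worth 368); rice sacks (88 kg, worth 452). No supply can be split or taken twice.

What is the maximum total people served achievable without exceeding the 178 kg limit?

Filling by ratio: medical dressings + blanket bundles for 1186, with 45 kg left unused.
Dropping blanket bundles frees 38 kg; slotting in hygiene kits (75 kg) lifts the total to 1316 at 170 kg.
Runner-up infant formula + cooking oil tops out at 1282.

1316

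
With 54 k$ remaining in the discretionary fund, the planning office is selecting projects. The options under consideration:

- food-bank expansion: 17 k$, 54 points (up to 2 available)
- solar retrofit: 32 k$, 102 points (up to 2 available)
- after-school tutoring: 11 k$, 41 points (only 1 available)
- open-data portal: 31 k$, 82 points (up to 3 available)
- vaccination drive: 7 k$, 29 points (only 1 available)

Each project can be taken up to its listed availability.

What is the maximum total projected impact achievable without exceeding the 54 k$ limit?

Filling by ratio: solar retrofit + after-school tutoring + vaccination drive for 172, with 4 k$ left unused.
Replace solar retrofit with 2×food-bank expansion: the trade gains 6 net, giving 178 at 52 k$.
That's the maximum — no swap from here does better than 178.

178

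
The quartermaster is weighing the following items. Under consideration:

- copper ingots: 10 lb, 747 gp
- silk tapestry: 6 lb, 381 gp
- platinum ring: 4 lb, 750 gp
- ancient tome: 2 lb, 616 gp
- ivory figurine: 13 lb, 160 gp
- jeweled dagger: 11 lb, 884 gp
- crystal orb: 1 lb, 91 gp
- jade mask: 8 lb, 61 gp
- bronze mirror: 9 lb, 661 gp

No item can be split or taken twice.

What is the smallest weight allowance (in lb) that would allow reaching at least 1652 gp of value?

Need the lightest bundle worth ≥ 1652.
silk tapestry + platinum ring + ancient tome reaches 1747 using 12 lb.
Below 12 lb the best achievable stays under 1652.

12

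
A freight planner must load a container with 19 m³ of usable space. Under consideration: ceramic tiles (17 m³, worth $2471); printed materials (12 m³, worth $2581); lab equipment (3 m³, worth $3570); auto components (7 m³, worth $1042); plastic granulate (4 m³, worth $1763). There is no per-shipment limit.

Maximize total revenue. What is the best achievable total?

21420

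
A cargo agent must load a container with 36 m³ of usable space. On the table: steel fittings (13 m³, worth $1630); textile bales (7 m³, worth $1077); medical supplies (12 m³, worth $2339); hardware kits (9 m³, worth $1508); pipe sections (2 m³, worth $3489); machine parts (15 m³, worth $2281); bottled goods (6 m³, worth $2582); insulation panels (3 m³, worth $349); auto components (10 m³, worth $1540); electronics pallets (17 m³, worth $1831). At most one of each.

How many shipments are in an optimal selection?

Optimal total is 10995.
For example textile bales + medical supplies + hardware kits + pipe sections + bottled goods achieves it, using 36 m³.
Any selection reaching 10995 contains exactly 5 shipments.

5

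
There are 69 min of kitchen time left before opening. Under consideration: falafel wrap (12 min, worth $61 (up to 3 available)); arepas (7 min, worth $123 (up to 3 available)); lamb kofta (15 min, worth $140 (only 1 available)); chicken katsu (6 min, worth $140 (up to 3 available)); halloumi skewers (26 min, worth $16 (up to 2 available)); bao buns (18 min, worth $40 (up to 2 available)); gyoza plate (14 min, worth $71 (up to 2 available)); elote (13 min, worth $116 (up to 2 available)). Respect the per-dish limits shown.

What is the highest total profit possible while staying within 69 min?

1045

Best packing: 3×arepas + lamb kofta + 3×chicken katsu + elote — 67 min, 1045 total.
No other feasible combination exceeds 1045.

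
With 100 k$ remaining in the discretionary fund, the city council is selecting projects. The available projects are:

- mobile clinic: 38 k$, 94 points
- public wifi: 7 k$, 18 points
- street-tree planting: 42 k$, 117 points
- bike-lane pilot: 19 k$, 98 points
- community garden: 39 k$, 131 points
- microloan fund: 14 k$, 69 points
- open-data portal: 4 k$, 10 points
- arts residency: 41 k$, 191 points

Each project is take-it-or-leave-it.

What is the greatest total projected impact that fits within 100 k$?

420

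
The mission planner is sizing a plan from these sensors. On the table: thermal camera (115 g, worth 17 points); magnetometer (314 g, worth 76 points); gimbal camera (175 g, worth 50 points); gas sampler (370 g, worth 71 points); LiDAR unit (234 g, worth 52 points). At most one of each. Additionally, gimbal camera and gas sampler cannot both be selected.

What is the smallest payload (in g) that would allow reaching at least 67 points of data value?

290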